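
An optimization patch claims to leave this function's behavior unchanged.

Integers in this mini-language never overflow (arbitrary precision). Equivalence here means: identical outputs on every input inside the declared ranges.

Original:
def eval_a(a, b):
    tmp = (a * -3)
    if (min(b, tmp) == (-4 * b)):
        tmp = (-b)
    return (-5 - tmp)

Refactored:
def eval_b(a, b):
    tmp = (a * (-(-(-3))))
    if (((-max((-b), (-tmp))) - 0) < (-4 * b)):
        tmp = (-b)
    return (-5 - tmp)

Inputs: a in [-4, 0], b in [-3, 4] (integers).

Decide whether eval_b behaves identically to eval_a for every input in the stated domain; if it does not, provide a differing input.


a=-4, b=-3 yields -17 from eval_a but -8 from eval_b.
verdict: not equivalent; witness: a=-4, b=-3


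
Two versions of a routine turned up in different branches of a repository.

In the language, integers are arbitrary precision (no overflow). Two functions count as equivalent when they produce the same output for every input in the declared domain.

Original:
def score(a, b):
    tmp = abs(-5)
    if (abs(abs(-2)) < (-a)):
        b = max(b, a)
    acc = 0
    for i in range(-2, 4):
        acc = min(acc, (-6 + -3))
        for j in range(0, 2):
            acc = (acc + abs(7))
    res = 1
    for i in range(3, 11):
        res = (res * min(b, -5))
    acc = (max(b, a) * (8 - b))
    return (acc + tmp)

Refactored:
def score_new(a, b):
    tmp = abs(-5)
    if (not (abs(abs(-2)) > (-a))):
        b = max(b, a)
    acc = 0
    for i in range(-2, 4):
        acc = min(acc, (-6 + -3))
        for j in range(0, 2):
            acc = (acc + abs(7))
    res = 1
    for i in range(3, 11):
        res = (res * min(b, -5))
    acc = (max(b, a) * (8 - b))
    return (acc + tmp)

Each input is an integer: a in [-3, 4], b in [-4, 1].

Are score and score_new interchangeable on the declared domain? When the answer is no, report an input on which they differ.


The rewrite breaks on a=-2, b=-4, where the results are -19 and -15.
score: tmp := 5 | (abs(abs(-2)) < (-a)): false | acc := 0 | iter i=-2: | acc := -9 | iter j=0: | acc := -2 | iter j=1: | acc := 5 | iter i=-1: | acc := -9 | iter j=0: | acc := -2 | iter j=1: | acc := 5 | iter i=0: | acc := -9 | iter j=0: | acc := -2 | iter j=1: | acc := 5 | iter i=1: | acc := -9 | iter j=0: | acc := -2 | iter j=1: | acc := 5 | iter i=2: | acc := -9 | iter j=0: | acc := -2 | iter j=1: | acc := 5 | iter i=3: | acc := -9 | iter j=0: | acc := -2 | iter j=1: | acc := 5 | res := 1 | iter i=3: | res := -5 | iter i=4: | res := 25 | iter i=5: | res := -125 | iter i=6: | res := 625 | iter i=7: | res := -3125 | iter i=8: | res := 15625 | iter i=9: | res := -78125 | iter i=10: | res := 390625 | acc := -24 | result -19
score_new: tmp := 5 | (not (abs(abs(-2)) > (-a))): true | b := -2 | acc := 0 | iter i=-2: | acc := -9 | iter j=0: | acc := -2 | iter j=1: | acc := 5 | iter i=-1: | acc := -9 | iter j=0: | acc := -2 | iter j=1: | acc := 5 | iter i=0: | acc := -9 | iter j=0: | acc := -2 | iter j=1: | acc := 5 | iter i=1: | acc := -9 | iter j=0: | acc := -2 | iter j=1: | acc := 5 | iter i=2: | acc := -9 | iter j=0: | acc := -2 | iter j=1: | acc := 5 | iter i=3: | acc := -9 | iter j=0: | acc := -2 | iter j=1: | acc := 5 | res := 1 | iter i=3: | res := -5 | iter i=4: | res := 25 | iter i=5: | res := -125 | iter i=6: | res := 625 | iter i=7: | res := -3125 | iter i=8: | res := 15625 | iter i=9: | res := -78125 | iter i=10: | res := 390625 | acc := -20 | result -15
verdict: not equivalent; witness: a=-2, b=-4


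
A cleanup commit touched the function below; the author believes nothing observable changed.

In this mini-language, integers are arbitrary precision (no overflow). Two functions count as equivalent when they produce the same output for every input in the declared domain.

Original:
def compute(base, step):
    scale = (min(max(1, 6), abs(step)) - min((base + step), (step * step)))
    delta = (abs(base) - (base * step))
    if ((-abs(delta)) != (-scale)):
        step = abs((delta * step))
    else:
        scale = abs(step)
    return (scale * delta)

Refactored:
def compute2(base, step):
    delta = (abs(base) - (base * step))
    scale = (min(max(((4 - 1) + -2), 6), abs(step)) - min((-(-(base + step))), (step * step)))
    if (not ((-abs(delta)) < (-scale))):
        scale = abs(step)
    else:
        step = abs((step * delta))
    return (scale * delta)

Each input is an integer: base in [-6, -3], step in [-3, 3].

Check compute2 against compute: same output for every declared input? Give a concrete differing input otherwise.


Run the pair on base=-6, step=-2.
compute: scale := 10 | delta := -6 | ((-abs(delta)) != (-scale)): true | step := 12 | result -60
compute2: delta := -6 | scale := 10 | (not ((-abs(delta)) < (-scale))): true | scale := 2 | result -12
-60 and -12 differ, so these are not the same function on this domain.
verdict: not equivalent; witness: base=-6, step=-2


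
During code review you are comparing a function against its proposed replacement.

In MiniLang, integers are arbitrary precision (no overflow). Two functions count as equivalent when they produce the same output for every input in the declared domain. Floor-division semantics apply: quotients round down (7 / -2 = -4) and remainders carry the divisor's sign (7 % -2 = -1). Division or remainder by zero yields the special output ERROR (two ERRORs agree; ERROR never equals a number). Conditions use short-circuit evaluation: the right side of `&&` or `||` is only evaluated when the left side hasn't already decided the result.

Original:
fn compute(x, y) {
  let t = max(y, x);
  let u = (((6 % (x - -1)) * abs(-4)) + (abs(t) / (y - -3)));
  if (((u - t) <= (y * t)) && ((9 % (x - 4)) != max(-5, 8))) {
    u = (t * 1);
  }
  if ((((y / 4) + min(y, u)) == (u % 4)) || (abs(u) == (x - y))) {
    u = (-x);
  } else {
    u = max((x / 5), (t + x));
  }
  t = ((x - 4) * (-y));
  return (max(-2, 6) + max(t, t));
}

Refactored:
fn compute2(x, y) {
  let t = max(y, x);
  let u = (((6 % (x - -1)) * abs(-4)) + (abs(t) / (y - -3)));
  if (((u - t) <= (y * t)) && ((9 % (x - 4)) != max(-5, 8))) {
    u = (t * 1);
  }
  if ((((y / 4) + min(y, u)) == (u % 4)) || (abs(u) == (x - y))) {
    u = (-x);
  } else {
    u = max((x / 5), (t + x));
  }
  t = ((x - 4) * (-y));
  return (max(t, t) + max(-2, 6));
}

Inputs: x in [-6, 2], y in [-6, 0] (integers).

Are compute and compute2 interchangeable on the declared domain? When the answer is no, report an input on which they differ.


This is a faithful refactor — same computation, different form, but the computed results match everywhere.
One worked example (x=-1, y=0) — compute: t=0, then a zero divisor aborts: ERROR; compute2: t=0, then a zero divisor aborts: ERROR; agreement on ERROR.
Across all 63 domain points the two functions coincide.
verdict: equivalent


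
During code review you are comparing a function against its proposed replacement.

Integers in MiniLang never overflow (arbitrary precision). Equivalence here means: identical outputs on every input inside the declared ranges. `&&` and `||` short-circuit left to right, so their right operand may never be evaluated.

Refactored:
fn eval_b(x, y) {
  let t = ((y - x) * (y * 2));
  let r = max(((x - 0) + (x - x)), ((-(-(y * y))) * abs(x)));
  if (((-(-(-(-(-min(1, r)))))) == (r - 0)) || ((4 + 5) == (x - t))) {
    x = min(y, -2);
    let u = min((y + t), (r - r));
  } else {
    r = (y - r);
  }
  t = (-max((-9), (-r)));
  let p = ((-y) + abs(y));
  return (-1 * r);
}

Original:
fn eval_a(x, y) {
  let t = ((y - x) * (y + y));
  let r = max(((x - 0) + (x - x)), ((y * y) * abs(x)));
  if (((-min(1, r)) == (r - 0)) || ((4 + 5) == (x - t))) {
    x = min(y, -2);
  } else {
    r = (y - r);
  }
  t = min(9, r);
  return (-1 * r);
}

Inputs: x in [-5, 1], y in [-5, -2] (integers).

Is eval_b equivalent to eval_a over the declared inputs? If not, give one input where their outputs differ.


Equivalent — the differences include arithmetic usage differs, and constant usage differs, and local variable names differ, and statement counts differ, and min/max/abs usage differs, yet no declared input distinguishes the two.
As a probe, take x=1, y=-3: eval_a runs t becomes 24; next r becomes 9; next (((-min(1, r)) == (r - 0)) || ((4 + 5) == (x - t))) evaluates to false; next r becomes -12; next t becomes -12; next final value 12; eval_b runs t becomes 24; next r becomes 9; next (((-(-(-(-(-min(1, r)))))) == (r - 0)) || ((4 + 5) == (x - t))) evaluates to false; next r becomes -12; next t becomes -12; next p becomes 6; next final value 12; both end at 12.
Checked all 28 inputs in the declared domain: the outputs agree on every one.
verdict: equivalent


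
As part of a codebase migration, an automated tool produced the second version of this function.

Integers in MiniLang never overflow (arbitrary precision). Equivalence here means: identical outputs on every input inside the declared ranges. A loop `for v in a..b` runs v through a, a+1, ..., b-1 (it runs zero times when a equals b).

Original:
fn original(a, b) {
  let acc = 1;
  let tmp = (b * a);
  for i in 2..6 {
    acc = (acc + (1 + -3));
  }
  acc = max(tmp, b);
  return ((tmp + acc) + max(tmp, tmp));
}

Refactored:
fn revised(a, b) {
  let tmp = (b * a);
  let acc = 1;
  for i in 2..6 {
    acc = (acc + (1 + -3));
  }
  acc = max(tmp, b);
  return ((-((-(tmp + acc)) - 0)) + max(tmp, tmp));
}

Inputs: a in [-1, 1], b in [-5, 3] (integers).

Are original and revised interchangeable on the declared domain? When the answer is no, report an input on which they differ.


Behavior is preserved: although arithmetic usage differs; and constant usage differs, the outputs never diverge.
One worked example (a=-1, b=0) — original: acc becomes 1; next tmp becomes 0; next at i=2:; next acc becomes -1; next at i=3:; next acc becomes -3; next at i=4:; next acc becomes -5; next at i=5:; next acc becomes -7; next acc becomes 0; next final value 0; revised: tmp becomes 0; next acc becomes 1; next at i=2:; next acc becomes -1; next at i=3:; next acc becomes -3; next at i=4:; next acc becomes -5; next at i=5:; next acc becomes -7; next acc becomes 0; next final value 0; agreement on 0.
An exhaustive pass over the 27 declared inputs shows identical outputs.
verdict: equivalent


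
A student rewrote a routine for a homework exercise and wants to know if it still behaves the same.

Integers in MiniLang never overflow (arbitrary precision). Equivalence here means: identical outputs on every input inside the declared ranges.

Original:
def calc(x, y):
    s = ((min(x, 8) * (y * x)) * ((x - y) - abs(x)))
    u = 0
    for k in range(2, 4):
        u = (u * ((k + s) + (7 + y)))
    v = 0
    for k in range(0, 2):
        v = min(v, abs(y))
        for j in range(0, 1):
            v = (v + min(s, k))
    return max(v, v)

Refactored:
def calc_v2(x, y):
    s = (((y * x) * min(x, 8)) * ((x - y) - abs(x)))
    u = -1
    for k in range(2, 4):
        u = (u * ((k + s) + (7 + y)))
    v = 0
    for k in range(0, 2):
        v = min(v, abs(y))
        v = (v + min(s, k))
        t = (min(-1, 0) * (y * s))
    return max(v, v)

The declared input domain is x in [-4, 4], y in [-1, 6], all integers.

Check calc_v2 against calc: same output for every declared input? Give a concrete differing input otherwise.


Equivalent. The one real change (`0` became `-1`) has no effect anywhere in the declared ranges.
Checked all 72 inputs in the declared domain: the outputs agree on every one.
As a probe, take x=2, y=3: calc runs s = -36; u = 0; [k=2]; u = 0; [k=3]; u = 0; v = 0; [k=0]; v = 0; [j=0]; v = -36; [k=1]; v = -36; [j=0]; v = -72; return -72; calc_v2 runs s = -36; u = -1; [k=2]; u = 24; [k=3]; u = -552; v = 0; [k=0]; v = 0; v = -36; t = 108; [k=1]; v = -36; v = -72; t = 108; return -72; both end at -72.
verdict: equivalent


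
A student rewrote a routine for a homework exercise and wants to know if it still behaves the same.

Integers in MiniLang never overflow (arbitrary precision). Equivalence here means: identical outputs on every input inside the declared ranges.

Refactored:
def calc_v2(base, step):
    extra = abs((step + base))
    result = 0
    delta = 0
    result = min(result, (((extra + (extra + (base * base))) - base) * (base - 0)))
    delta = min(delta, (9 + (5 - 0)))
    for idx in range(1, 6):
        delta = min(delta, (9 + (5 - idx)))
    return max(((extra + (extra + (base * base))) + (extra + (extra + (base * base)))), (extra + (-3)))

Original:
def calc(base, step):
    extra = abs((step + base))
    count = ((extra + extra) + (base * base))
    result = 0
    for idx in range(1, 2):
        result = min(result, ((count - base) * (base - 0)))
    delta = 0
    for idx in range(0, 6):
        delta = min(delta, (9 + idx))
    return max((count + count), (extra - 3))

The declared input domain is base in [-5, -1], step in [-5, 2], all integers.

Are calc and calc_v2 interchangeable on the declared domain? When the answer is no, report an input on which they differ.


Side by side, the visible changes include: arithmetic usage differs; also constant usage differs; also local variable names differ; also loop structure differs; also statement counts differ; also min/max/abs usage differs.
One worked example (base=-1, step=2) — calc: extra becomes 1; next count becomes 3; next result becomes 0; next at idx=1:; next result becomes -4; next delta becomes 0; next at idx=0:; next delta becomes 0; next at idx=1:; next delta becomes 0; next at idx=2:; next delta becomes 0; next at idx=3:; next delta becomes 0; next at idx=4:; next delta becomes 0; next at idx=5:; next delta becomes 0; next final value 6; calc_v2: extra becomes 1; next result becomes 0; next delta becomes 0; next result becomes -4; next delta becomes 0; next at idx=1:; next delta becomes 0; next at idx=2:; next delta becomes 0; next at idx=3:; next delta becomes 0; next at idx=4:; next delta becomes 0; next at idx=5:; next delta becomes 0; next final value 6; agreement on 6.
Across all 40 domain points the two functions coincide.
verdict: equivalent


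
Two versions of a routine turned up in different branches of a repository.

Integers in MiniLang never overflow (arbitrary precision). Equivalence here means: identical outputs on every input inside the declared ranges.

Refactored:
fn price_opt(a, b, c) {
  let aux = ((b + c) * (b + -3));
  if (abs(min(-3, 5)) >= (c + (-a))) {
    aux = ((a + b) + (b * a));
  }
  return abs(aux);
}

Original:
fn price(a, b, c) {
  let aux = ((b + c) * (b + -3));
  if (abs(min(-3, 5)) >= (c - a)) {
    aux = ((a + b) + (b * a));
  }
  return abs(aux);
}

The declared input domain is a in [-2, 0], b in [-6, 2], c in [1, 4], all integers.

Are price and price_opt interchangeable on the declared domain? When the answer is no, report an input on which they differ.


Changes here: arithmetic usage differs; the full 108-point sweep finds no disagreement.
verdict: equivalent


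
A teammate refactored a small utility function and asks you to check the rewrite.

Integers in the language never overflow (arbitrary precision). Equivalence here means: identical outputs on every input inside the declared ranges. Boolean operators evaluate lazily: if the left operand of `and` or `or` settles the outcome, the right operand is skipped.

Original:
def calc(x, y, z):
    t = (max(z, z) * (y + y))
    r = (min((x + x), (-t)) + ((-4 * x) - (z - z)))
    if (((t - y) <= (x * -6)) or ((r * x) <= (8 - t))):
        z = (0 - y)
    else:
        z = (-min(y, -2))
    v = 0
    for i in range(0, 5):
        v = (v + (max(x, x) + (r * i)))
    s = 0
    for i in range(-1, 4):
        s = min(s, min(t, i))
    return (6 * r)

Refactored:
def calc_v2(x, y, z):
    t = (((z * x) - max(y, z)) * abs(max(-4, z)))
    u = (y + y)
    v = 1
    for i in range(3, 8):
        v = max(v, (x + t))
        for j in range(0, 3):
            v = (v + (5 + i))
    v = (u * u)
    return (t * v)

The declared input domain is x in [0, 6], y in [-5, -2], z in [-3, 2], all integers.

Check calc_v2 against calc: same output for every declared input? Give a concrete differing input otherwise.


There is a counterexample at x=0, y=-5, z=-3: -180 on one side, 900 on the other.
calc: t := 30 | r := -30 | (((t - y) <= (x * -6)) or ((r * x) <= (8 - t))): false | z := 5 | v := 0 | iter i=0: | v := 0 | iter i=1: | v := -30 | iter i=2: | v := -90 | iter i=3: | v := -180 | iter i=4: | v := -300 | s := 0 | iter i=-1: | s := -1 | iter i=0: | s := -1 | iter i=1: | s := -1 | iter i=2: | s := -1 | iter i=3: | s := -1 | result -180
calc_v2: t := 9 | u := -10 | v := 1 | iter i=3: | v := 9 | iter j=0: | v := 17 | iter j=1: | v := 25 | iter j=2: | v := 33 | iter i=4: | v := 33 | iter j=0: | v := 42 | iter j=1: | v := 51 | iter j=2: | v := 60 | iter i=5: | v := 60 | iter j=0: | v := 70 | iter j=1: | v := 80 | iter j=2: | v := 90 | iter i=6: | v := 90 | iter j=0: | v := 101 | iter j=1: | v := 112 | iter j=2: | v := 123 | iter i=7: | v := 123 | iter j=0: | v := 135 | iter j=1: | v := 147 | iter j=2: | v := 159 | v := 100 | result 900
verdict: not equivalent; witness: x=0, y=-5, z=-3


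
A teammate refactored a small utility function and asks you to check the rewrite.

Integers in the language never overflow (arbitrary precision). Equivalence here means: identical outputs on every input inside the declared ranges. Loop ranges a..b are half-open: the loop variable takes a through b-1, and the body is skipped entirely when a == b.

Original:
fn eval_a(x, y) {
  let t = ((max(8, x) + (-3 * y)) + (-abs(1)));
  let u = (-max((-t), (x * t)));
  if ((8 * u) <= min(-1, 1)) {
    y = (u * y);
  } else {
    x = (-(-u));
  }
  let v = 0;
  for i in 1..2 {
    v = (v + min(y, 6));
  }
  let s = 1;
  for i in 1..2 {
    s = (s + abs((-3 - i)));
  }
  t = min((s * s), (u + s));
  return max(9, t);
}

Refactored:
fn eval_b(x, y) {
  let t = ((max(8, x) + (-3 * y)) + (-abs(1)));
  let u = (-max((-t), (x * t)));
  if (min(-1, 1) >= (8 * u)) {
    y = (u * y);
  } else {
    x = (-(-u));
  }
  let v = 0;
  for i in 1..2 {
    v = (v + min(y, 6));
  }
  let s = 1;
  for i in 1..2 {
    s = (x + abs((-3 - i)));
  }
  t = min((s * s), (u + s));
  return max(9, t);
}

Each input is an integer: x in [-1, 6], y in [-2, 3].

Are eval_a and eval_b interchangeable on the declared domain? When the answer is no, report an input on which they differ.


The rewrite breaks on x=-1, y=-2, where the results are 18 and 30.
eval_a: t := 13 | u := 13 | ((8 * u) <= min(-1, 1)): false | x := 13 | v := 0 | iter i=1: | v := -2 | s := 1 | iter i=1: | s := 5 | t := 18 | result 18
eval_b: t := 13 | u := 13 | (min(-1, 1) >= (8 * u)): false | x := 13 | v := 0 | iter i=1: | v := -2 | s := 1 | iter i=1: | s := 17 | t := 30 | result 30
verdict: not equivalent; witness: x=-1, y=-2


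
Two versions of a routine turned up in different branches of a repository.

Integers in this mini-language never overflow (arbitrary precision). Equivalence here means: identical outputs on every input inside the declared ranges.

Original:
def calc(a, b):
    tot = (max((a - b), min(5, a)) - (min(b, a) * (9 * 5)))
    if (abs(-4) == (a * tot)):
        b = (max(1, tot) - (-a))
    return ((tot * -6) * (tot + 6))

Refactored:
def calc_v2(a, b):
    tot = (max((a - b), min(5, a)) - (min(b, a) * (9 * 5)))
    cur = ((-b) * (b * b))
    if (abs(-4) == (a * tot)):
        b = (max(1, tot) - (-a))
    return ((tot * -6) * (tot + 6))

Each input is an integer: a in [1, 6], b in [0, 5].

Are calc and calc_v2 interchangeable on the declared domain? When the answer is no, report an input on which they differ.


Side by side, the visible changes include: arithmetic usage differs, statement counts differ, local variable names differ.
One worked example (a=4, b=5) — calc: tot becomes -176; next (abs(-4) == (a * tot)) evaluates to false; next final value -179520; calc_v2: tot becomes -176; next cur becomes -125; next (abs(-4) == (a * tot)) evaluates to false; next final value -179520; agreement on -179520.
Checked all 36 inputs in the declared domain: the outputs agree on every one.
verdict: equivalent


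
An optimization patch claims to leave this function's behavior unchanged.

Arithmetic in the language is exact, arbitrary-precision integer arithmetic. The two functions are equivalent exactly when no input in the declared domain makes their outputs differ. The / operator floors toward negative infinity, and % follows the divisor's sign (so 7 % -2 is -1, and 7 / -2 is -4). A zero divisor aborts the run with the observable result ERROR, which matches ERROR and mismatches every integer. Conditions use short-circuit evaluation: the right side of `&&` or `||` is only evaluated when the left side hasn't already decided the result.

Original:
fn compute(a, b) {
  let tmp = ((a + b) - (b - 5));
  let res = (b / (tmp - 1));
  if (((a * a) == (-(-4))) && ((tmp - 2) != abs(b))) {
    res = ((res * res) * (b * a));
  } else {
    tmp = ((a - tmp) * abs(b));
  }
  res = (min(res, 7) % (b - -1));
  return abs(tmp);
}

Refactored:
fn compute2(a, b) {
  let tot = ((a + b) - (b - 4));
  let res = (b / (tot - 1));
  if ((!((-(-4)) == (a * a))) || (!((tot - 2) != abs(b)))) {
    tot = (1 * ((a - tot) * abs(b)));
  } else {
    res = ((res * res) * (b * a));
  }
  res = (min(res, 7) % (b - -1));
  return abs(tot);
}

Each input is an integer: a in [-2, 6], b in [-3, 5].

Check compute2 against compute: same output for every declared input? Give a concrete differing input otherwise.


Not equivalent: a=-2, b=-3 separates them (3 vs 2).
compute: tmp=3, then res=-2, then (((a * a) == (-(-4))) && ((tmp - 2) != abs(b))) is true, then res=24, then res=-1, then returns 3
compute2: tot=2, then res=-3, then ((!((-(-4)) == (a * a))) || (!((tot - 2) != abs(b)))) is false, then res=54, then res=-1, then returns 2
verdict: not equivalent; witness: a=-2, b=-3


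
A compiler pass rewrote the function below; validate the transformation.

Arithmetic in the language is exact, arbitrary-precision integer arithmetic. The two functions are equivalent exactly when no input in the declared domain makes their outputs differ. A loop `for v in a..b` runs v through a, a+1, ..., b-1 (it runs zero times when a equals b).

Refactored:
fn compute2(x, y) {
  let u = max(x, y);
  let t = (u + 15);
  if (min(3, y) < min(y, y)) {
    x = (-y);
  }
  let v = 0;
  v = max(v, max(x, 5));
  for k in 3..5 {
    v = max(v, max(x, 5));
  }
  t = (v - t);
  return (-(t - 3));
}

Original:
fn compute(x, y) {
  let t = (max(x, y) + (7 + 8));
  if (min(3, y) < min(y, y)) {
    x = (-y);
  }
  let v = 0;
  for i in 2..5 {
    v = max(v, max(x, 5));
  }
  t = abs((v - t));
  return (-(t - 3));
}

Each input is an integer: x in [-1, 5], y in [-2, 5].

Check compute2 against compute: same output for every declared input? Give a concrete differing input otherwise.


Try x=-1, y=-2.
compute: t becomes 14; next (min(3, y) < min(y, y)) evaluates to false; next v becomes 0; next at i=2:; next v becomes 5; next at i=3:; next v becomes 5; next at i=4:; next v becomes 5; next t becomes 9; next final value -6
compute2: u becomes -1; next t becomes 14; next (min(3, y) < min(y, y)) evaluates to false; next v becomes 0; next v becomes 5; next at k=3:; next v becomes 5; next at k=4:; next v becomes 5; next t becomes -9; next final value 12
-6 against 12: the behavior changed.
verdict: not equivalent; witness: x=-1, y=-2


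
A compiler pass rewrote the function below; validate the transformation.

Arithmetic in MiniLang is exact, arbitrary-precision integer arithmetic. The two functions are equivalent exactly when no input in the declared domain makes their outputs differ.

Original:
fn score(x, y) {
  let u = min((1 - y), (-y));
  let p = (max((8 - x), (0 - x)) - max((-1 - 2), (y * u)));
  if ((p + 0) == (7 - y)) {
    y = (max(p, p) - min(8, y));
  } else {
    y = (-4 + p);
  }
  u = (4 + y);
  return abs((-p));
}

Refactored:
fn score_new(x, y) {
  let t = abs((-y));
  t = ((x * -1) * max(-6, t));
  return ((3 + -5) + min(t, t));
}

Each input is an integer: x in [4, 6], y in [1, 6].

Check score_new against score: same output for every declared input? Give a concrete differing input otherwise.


Take x=4, y=1.
score: u := -1 | p := 5 | ((p + 0) == (7 - y)): false | y := 1 | u := 5 | result 5
score_new: t := 1 | t := -4 | result -6
5 and -6 differ, so these are not the same function on this domain.
verdict: not equivalent; witness: x=4, y=1


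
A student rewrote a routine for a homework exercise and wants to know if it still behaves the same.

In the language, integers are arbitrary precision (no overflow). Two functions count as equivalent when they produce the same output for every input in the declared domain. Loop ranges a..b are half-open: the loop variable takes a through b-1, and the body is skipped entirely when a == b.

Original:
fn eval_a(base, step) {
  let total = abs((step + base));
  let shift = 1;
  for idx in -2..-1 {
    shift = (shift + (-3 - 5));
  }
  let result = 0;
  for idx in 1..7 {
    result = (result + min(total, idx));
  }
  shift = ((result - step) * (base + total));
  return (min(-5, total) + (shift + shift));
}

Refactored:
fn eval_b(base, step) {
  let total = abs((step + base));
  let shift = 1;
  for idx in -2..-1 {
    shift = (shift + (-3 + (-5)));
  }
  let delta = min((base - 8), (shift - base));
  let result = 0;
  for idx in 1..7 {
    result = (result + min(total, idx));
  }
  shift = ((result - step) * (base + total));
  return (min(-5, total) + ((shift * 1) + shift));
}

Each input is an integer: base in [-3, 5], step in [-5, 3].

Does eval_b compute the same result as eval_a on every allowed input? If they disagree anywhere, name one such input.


The two are interchangeable: local variable names differ; statement counts differ; min/max/abs usage differs; constant usage differs; arithmetic usage differs, and every declared input agrees.
Tracing base=-3, step=-1: eval_a: total := 4 | shift := 1 | iter idx=-2: | shift := -7 | result := 0 | iter idx=1: | result := 1 | iter idx=2: | result := 3 | iter idx=3: | result := 6 | iter idx=4: | result := 10 | iter idx=5: | result := 14 | iter idx=6: | result := 18 | shift := 19 | result 33 | eval_b: total := 4 | shift := 1 | iter idx=-2: | shift := -7 | delta := -11 | result := 0 | iter idx=1: | result := 1 | iter idx=2: | result := 3 | iter idx=3: | result := 6 | iter idx=4: | result := 10 | iter idx=5: | result := 14 | iter idx=6: | result := 18 | shift := 19 | result 33 — matching result 33.
An exhaustive pass over the 81 declared inputs shows identical outputs.
verdict: equivalent


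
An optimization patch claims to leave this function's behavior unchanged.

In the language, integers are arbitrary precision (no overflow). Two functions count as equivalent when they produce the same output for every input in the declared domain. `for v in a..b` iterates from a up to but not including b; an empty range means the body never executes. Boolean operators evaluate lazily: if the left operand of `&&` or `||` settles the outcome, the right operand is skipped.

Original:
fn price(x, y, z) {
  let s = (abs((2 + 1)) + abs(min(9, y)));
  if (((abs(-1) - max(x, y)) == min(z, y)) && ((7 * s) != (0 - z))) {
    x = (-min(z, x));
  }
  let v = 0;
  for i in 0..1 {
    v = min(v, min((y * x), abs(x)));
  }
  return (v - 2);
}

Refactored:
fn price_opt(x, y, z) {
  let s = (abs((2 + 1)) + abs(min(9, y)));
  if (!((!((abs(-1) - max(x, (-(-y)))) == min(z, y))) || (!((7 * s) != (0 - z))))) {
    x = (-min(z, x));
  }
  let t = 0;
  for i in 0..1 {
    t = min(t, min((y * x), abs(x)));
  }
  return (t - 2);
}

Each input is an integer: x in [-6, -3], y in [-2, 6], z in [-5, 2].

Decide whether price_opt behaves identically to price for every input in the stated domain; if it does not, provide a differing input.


Equivalent — the differences include boolean connective usage differs, plus local variable names differ, yet no declared input distinguishes the two.
As a probe, take x=-3, y=-1, z=-4: price runs s=4, then (((abs(-1) - max(x, y)) == min(z, y)) && ((7 * s) != (0 - z))) is false, then v=0, then (i=0), then v=0, then returns -2; price_opt runs s=4, then (!((!((abs(-1) - max(x, (-(-y)))) == min(z, y))) || (!((7 * s) != (0 - z))))) is false, then t=0, then (i=0), then t=0, then returns -2; both end at -2.
Sweeping the whole domain (288 inputs) finds no disagreement.
verdict: equivalent


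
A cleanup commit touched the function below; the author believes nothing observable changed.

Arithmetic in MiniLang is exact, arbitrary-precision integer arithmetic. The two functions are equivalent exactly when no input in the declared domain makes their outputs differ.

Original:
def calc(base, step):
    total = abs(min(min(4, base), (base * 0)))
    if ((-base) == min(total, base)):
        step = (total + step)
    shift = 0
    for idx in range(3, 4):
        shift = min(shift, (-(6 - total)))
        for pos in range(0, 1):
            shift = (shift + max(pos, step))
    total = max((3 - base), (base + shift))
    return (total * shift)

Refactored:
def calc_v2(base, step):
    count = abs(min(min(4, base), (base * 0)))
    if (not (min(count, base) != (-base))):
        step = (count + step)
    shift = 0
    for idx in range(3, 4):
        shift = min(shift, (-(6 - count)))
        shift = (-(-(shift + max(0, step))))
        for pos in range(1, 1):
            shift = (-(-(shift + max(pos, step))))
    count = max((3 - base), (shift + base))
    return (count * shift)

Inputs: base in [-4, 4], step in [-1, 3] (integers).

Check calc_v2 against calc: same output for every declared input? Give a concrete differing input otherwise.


Comparing the listings, the differences include: arithmetic usage differs, plus local variable names differ, plus boolean connective usage differs, plus loop structure differs, plus statement counts differ, plus constant usage differs, plus min/max/abs usage differs, plus comparison usage differs.
Tracing base=1, step=1: calc: total = 0; ((-base) == min(total, base)) -> false; shift = 0; [idx=3]; shift = -6; [pos=0]; shift = -5; total = 2; return -10 | calc_v2: count = 0; (not (min(count, base) != (-base))) -> false; shift = 0; [idx=3]; shift = -6; shift = -5; the pos loop: no iterations; count = 2; return -10 — matching result -10.
Across all 45 domain points the two functions coincide.
verdict: equivalent


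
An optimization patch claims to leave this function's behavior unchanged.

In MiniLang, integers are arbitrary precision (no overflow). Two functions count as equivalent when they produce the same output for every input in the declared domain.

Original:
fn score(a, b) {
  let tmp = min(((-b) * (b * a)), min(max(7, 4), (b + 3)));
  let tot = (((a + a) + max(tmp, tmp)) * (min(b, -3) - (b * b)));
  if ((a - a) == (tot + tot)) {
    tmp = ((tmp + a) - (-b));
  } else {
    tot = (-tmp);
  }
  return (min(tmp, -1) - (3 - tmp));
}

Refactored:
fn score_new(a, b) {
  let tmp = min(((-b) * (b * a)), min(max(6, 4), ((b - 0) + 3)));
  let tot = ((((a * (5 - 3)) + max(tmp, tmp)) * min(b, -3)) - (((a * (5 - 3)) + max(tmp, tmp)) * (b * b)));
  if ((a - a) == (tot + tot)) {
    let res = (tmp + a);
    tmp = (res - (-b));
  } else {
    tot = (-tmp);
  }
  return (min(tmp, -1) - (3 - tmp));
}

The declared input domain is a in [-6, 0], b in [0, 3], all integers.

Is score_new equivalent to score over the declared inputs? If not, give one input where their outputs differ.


The suspicious edit (`7` became `6`) never changes the result for any input inside the declared domain.
One worked example (a=-2, b=3) — score: tmp becomes 6; next tot becomes -24; next ((a - a) == (tot + tot)) evaluates to false; next tot becomes -6; next final value 2; score_new: tmp becomes 6; next tot becomes -24; next ((a - a) == (tot + tot)) evaluates to false; next tot becomes -6; next final value 2; agreement on 2.
An exhaustive pass over the 28 declared inputs shows identical outputs.
verdict: equivalent


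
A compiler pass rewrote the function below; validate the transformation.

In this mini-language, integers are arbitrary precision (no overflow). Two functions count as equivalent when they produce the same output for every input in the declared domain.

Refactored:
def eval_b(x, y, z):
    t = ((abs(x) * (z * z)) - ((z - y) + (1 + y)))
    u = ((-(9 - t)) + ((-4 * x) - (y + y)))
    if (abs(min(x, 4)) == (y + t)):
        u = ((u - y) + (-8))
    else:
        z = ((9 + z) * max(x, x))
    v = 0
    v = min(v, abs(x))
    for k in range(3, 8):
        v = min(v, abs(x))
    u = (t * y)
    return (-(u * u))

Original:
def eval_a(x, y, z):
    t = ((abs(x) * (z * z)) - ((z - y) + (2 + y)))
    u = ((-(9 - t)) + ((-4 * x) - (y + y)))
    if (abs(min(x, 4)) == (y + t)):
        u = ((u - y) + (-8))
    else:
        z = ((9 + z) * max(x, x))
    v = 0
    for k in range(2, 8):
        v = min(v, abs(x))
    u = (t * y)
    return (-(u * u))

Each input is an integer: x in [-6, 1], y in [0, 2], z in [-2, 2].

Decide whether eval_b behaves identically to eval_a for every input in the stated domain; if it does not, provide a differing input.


There is a counterexample at x=-6, y=1, z=-2: -576 on one side, -625 on the other.
eval_a: t=24, then u=37, then (abs(min(x, 4)) == (y + t)) is false, then z=-42, then v=0, then (k=2), then v=0, then (k=3), then v=0, then (k=4), then v=0, then (k=5), then v=0, then (k=6), then v=0, then (k=7), then v=0, then u=24, then returns -576
eval_b: t=25, then u=38, then (abs(min(x, 4)) == (y + t)) is false, then z=-42, then v=0, then v=0, then (k=3), then v=0, then (k=4), then v=0, then (k=5), then v=0, then (k=6), then v=0, then (k=7), then v=0, then u=25, then returns -625
verdict: not equivalent; witness: x=-6, y=1, z=-2


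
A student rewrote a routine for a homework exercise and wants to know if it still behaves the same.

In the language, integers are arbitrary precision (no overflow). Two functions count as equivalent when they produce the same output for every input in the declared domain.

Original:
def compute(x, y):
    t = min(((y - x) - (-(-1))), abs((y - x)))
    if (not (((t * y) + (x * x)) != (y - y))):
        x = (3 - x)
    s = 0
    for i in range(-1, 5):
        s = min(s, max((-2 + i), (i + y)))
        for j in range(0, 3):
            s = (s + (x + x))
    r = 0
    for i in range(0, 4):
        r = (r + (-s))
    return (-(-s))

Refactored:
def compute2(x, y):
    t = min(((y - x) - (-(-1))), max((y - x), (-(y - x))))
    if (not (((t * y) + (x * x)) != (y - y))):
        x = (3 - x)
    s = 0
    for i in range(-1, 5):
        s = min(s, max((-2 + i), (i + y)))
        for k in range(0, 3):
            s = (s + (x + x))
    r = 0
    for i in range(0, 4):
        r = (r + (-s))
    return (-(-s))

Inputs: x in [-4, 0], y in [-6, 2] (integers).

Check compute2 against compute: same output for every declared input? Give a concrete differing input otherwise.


Differences: arithmetic usage differs; also min/max/abs usage differs; also local variable names differ — yet all 45 inputs agree.
verdict: equivalent


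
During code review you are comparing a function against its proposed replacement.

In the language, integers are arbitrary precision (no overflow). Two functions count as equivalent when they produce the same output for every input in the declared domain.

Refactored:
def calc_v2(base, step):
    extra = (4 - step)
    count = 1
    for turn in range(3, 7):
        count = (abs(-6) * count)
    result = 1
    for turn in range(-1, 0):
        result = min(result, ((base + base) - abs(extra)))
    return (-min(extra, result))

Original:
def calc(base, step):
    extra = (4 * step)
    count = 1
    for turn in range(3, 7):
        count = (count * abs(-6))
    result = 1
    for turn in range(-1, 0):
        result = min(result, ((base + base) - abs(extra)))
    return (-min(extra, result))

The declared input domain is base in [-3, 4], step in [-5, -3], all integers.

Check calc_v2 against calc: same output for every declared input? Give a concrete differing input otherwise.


These are not equivalent — on base=-3, step=-5 the outputs split (26 vs 15).
calc: extra = -20; count = 1; [turn=3]; count = 6; [turn=4]; count = 36; [turn=5]; count = 216; [turn=6]; count = 1296; result = 1; [turn=-1]; result = -26; return 26
calc_v2: extra = 9; count = 1; [turn=3]; count = 6; [turn=4]; count = 36; [turn=5]; count = 216; [turn=6]; count = 1296; result = 1; [turn=-1]; result = -15; return 15
verdict: not equivalent; witness: base=-3, step=-5


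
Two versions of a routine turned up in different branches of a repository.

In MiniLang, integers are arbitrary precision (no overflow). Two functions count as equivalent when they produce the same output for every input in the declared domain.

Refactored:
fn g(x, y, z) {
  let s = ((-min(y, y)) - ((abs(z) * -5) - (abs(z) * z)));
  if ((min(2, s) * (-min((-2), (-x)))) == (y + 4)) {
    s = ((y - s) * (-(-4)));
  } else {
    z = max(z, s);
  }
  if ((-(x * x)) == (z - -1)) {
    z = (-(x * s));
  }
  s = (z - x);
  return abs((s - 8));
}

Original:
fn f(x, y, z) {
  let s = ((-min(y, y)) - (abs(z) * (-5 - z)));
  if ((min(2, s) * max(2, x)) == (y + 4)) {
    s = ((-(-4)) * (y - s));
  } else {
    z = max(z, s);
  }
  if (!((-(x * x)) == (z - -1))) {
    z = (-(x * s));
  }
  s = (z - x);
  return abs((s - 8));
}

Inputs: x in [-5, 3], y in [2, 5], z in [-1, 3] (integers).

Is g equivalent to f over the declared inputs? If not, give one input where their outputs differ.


The rewrite breaks on x=-5, y=2, z=-1, where the results are 7 and 1.
f: s := 2 | ((min(2, s) * max(2, x)) == (y + 4)): false | z := 2 | (!((-(x * x)) == (z - -1))): true | z := 10 | s := 15 | result 7
g: s := 2 | ((min(2, s) * (-min((-2), (-x)))) == (y + 4)): false | z := 2 | ((-(x * x)) == (z - -1)): false | s := 7 | result 1
verdict: not equivalent; witness: x=-5, y=2, z=-1


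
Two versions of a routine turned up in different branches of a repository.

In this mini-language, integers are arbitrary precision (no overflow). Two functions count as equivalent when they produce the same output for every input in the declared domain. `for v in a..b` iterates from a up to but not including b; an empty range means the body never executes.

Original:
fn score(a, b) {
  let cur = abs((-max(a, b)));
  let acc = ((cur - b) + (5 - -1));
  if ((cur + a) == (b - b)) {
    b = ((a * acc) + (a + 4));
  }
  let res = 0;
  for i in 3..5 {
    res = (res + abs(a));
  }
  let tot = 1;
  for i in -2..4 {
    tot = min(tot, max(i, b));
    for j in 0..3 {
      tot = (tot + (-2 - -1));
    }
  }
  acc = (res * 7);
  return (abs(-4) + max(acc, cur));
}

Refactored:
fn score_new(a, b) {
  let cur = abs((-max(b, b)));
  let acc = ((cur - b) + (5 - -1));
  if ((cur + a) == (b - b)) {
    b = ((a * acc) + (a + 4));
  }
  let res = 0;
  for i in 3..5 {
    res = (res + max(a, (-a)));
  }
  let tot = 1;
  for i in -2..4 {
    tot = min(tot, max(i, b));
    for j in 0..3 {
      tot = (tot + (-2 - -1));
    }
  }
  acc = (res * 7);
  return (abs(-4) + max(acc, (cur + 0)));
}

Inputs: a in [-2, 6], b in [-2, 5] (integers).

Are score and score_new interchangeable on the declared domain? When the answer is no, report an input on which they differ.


Take a=0, b=-2.
score: cur = 0; acc = 8; ((cur + a) == (b - b)) -> true; b = 4; res = 0; [i=3]; res = 0; [i=4]; res = 0; tot = 1; [i=-2]; tot = 1; [j=0]; tot = 0; [j=1]; tot = -1; [j=2]; tot = -2; [i=-1]; tot = -2; [j=0]; tot = -3; [j=1]; tot = -4; [j=2]; tot = -5; [i=0]; tot = -5; [j=0]; tot = -6; [j=1]; tot = -7; [j=2]; tot = -8; [i=1]; tot = -8; [j=0]; tot = -9; [j=1]; tot = -10; [j=2]; tot = -11; [i=2]; tot = -11; [j=0]; tot = -12; [j=1]; tot = -13; [j=2]; tot = -14; [i=3]; tot = -14; [j=0]; tot = -15; [j=1]; tot = -16; [j=2]; tot = -17; acc = 0; return 4
score_new: cur = 2; acc = 10; ((cur + a) == (b - b)) -> false; res = 0; [i=3]; res = 0; [i=4]; res = 0; tot = 1; [i=-2]; tot = -2; [j=0]; tot = -3; [j=1]; tot = -4; [j=2]; tot = -5; [i=-1]; tot = -5; [j=0]; tot = -6; [j=1]; tot = -7; [j=2]; tot = -8; [i=0]; tot = -8; [j=0]; tot = -9; [j=1]; tot = -10; [j=2]; tot = -11; [i=1]; tot = -11; [j=0]; tot = -12; [j=1]; tot = -13; [j=2]; tot = -14; [i=2]; tot = -14; [j=0]; tot = -15; [j=1]; tot = -16; [j=2]; tot = -17; [i=3]; tot = -17; [j=0]; tot = -18; [j=1]; tot = -19; [j=2]; tot = -20; acc = 0; return 6
4 vs 6 — the two versions disagree here.
verdict: not equivalent; witness: a=0, b=-2
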